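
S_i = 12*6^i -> [12, 72, 432, 2592, 15552]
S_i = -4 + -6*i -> [-4, -10, -16, -22, -28]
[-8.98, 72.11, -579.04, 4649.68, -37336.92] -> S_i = -8.98*(-8.03)^i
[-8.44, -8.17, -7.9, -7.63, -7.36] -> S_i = -8.44 + 0.27*i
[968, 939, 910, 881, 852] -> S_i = 968 + -29*i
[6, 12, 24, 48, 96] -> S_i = 6*2^i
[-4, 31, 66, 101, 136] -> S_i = -4 + 35*i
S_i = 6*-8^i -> [6, -48, 384, -3072, 24576]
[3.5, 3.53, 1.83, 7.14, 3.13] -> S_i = Random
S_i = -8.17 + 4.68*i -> [-8.17, -3.49, 1.19, 5.87, 10.55]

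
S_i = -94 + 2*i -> [-94, -92, -90, -88, -86]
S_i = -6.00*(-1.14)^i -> [-6.0, 6.84, -7.8, 8.89, -10.13]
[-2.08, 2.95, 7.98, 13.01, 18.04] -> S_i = -2.08 + 5.03*i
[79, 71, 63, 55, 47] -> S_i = 79 + -8*i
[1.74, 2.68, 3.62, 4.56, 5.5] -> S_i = 1.74 + 0.94*i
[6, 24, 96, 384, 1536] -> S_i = 6*4^i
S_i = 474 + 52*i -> [474, 526, 578, 630, 682]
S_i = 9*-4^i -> [9, -36, 144, -576, 2304]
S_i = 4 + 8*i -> [4, 12, 20, 28, 36]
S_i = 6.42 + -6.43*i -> [6.42, -0.01, -6.44, -12.87, -19.3]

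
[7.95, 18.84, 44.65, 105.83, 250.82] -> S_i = 7.95*2.37^i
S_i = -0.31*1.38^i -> [-0.31, -0.43, -0.59, -0.81, -1.12]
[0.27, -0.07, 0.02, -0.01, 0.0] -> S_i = 0.27*(-0.27)^i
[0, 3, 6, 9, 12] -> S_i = 0 + 3*i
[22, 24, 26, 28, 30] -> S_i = 22 + 2*i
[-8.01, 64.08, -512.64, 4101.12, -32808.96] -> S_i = -8.01*(-8.00)^i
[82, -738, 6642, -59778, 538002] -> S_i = 82*-9^i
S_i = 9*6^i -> [9, 54, 324, 1944, 11664]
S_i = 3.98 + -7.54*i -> [3.98, -3.56, -11.1, -18.64, -26.18]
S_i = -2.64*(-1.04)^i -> [-2.64, 2.75, -2.86, 2.97, -3.09]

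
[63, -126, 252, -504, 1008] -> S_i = 63*-2^i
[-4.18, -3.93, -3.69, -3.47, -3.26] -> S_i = -4.18*0.94^i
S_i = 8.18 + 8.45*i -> [8.18, 16.63, 25.08, 33.53, 41.98]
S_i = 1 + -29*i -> [1, -28, -57, -86, -115]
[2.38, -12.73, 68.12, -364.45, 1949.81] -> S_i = 2.38*(-5.35)^i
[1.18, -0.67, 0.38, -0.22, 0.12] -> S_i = 1.18*(-0.57)^i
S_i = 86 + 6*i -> [86, 92, 98, 104, 110]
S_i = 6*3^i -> [6, 18, 54, 162, 486]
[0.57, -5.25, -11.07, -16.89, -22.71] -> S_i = 0.57 + -5.82*i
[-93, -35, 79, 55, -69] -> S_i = Random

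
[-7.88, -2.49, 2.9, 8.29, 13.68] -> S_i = -7.88 + 5.39*i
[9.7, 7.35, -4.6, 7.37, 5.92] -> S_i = Random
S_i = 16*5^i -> [16, 80, 400, 2000, 10000]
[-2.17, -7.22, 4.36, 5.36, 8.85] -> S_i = Random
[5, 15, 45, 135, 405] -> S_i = 5*3^i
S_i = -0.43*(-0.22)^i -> [-0.43, 0.09, -0.02, 0.0, -0.0]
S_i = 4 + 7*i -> [4, 11, 18, 25, 32]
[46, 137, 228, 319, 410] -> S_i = 46 + 91*i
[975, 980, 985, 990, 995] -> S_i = 975 + 5*i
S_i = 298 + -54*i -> [298, 244, 190, 136, 82]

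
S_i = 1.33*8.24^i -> [1.33, 10.96, 90.3, 744.1, 6131.41]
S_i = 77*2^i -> [77, 154, 308, 616, 1232]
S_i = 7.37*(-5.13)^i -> [7.37, -37.81, 193.96, -994.99, 5104.31]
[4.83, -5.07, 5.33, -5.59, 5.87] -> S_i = 4.83*(-1.05)^i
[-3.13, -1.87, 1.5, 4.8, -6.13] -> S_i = Random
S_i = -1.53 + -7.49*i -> [-1.53, -9.02, -16.51, -24.0, -31.49]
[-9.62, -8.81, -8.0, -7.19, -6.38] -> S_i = -9.62 + 0.81*i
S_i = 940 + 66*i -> [940, 1006, 1072, 1138, 1204]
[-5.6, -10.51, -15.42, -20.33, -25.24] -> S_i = -5.60 + -4.91*i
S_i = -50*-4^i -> [-50, 200, -800, 3200, -12800]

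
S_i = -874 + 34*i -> [-874, -840, -806, -772, -738]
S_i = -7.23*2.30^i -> [-7.23, -16.63, -38.25, -87.97, -202.33]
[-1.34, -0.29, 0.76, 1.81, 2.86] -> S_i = -1.34 + 1.05*i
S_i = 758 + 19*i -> [758, 777, 796, 815, 834]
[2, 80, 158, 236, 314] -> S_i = 2 + 78*i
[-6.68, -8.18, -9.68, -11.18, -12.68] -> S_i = -6.68 + -1.50*i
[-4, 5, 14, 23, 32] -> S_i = -4 + 9*i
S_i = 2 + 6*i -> [2, 8, 14, 20, 26]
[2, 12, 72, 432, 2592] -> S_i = 2*6^i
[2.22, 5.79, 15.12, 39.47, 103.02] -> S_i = 2.22*2.61^i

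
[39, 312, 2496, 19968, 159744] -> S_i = 39*8^i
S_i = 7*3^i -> [7, 21, 63, 189, 567]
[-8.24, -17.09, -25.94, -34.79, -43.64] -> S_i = -8.24 + -8.85*i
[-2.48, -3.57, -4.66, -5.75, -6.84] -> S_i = -2.48 + -1.09*i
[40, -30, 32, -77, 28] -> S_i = Random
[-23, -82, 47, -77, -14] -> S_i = Random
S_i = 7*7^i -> [7, 49, 343, 2401, 16807]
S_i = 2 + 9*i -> [2, 11, 20, 29, 38]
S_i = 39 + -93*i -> [39, -54, -147, -240, -333]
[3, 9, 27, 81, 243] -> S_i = 3*3^i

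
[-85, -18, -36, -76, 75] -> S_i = Random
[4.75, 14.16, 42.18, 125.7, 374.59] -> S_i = 4.75*2.98^i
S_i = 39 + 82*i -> [39, 121, 203, 285, 367]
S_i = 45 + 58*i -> [45, 103, 161, 219, 277]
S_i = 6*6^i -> [6, 36, 216, 1296, 7776]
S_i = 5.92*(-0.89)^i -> [5.92, -5.27, 4.69, -4.17, 3.71]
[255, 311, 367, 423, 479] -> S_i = 255 + 56*i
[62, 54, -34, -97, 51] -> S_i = Random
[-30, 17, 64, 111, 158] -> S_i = -30 + 47*i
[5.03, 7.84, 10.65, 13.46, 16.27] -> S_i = 5.03 + 2.81*i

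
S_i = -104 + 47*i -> [-104, -57, -10, 37, 84]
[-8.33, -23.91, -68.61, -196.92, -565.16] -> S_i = -8.33*2.87^i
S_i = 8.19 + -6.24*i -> [8.19, 1.95, -4.29, -10.53, -16.77]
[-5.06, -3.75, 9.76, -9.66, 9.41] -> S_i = Random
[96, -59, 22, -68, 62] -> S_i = Random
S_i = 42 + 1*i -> [42, 43, 44, 45, 46]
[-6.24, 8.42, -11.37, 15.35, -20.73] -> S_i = -6.24*(-1.35)^i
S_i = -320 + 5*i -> [-320, -315, -310, -305, -300]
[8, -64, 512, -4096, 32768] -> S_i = 8*-8^i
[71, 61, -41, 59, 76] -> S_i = Random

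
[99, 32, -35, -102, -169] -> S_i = 99 + -67*i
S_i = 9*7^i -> [9, 63, 441, 3087, 21609]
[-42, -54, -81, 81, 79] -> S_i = Random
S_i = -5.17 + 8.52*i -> [-5.17, 3.35, 11.87, 20.39, 28.91]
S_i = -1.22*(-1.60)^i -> [-1.22, 1.95, -3.12, 5.0, -8.0]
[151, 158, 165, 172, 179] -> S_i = 151 + 7*i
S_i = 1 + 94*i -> [1, 95, 189, 283, 377]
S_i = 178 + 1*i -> [178, 179, 180, 181, 182]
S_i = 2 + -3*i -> [2, -1, -4, -7, -10]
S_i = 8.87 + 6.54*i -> [8.87, 15.41, 21.95, 28.49, 35.03]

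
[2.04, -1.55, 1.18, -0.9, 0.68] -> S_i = 2.04*(-0.76)^i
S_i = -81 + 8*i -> [-81, -73, -65, -57, -49]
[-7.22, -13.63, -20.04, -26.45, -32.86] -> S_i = -7.22 + -6.41*i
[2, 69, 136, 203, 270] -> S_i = 2 + 67*i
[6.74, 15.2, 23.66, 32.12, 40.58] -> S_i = 6.74 + 8.46*i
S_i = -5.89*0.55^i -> [-5.89, -3.24, -1.78, -0.98, -0.54]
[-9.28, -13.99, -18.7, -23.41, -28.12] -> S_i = -9.28 + -4.71*i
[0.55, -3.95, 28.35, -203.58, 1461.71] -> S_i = 0.55*(-7.18)^i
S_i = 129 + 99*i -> [129, 228, 327, 426, 525]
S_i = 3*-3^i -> [3, -9, 27, -81, 243]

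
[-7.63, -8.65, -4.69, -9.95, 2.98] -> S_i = Random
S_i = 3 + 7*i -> [3, 10, 17, 24, 31]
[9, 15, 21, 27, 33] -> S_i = 9 + 6*i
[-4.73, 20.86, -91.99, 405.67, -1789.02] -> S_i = -4.73*(-4.41)^i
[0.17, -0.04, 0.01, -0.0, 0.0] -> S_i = 0.17*(-0.21)^i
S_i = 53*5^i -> [53, 265, 1325, 6625, 33125]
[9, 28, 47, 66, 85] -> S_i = 9 + 19*i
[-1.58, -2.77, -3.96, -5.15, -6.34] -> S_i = -1.58 + -1.19*i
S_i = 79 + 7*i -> [79, 86, 93, 100, 107]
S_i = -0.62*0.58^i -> [-0.62, -0.36, -0.21, -0.12, -0.07]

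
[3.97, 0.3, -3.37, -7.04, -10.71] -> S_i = 3.97 + -3.67*i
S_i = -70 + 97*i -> [-70, 27, 124, 221, 318]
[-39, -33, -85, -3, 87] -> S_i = Random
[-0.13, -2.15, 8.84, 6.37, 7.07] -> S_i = Random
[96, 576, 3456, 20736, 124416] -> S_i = 96*6^i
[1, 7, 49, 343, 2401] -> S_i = 1*7^i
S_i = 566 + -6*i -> [566, 560, 554, 548, 542]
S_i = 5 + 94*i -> [5, 99, 193, 287, 381]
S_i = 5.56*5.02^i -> [5.56, 27.91, 140.11, 703.37, 3530.93]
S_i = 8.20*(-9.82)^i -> [8.2, -80.52, 790.75, -7765.12, 76253.5]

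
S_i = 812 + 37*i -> [812, 849, 886, 923, 960]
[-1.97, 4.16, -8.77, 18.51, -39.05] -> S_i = -1.97*(-2.11)^i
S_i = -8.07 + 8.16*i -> [-8.07, 0.09, 8.25, 16.41, 24.57]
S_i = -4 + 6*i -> [-4, 2, 8, 14, 20]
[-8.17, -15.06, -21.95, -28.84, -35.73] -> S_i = -8.17 + -6.89*i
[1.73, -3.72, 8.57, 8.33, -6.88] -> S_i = Random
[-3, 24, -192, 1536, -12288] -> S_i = -3*-8^i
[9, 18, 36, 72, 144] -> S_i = 9*2^i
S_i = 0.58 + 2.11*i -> [0.58, 2.69, 4.8, 6.91, 9.02]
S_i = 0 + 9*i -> [0, 9, 18, 27, 36]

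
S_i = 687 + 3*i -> [687, 690, 693, 696, 699]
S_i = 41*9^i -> [41, 369, 3321, 29889, 269001]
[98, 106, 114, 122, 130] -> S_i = 98 + 8*i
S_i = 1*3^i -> [1, 3, 9, 27, 81]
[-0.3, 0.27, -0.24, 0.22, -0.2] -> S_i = -0.30*(-0.90)^i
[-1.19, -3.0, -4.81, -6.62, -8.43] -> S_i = -1.19 + -1.81*i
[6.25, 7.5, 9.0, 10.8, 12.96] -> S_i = 6.25*1.20^i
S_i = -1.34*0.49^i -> [-1.34, -0.66, -0.32, -0.16, -0.08]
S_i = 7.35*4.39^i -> [7.35, 32.27, 141.65, 621.84, 2729.89]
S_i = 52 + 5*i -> [52, 57, 62, 67, 72]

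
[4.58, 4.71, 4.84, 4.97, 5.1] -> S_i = 4.58 + 0.13*i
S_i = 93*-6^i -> [93, -558, 3348, -20088, 120528]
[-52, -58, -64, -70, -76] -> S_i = -52 + -6*i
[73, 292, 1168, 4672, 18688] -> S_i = 73*4^i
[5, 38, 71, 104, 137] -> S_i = 5 + 33*i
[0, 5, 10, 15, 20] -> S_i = 0 + 5*i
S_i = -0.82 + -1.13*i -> [-0.82, -1.95, -3.08, -4.21, -5.34]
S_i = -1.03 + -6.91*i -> [-1.03, -7.94, -14.85, -21.76, -28.67]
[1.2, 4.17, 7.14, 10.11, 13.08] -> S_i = 1.20 + 2.97*i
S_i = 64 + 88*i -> [64, 152, 240, 328, 416]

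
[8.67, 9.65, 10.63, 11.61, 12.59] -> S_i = 8.67 + 0.98*i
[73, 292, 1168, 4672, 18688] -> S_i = 73*4^i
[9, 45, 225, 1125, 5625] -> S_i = 9*5^i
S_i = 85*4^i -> [85, 340, 1360, 5440, 21760]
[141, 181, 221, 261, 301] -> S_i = 141 + 40*i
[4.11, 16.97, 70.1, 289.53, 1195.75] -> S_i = 4.11*4.13^i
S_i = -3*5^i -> [-3, -15, -75, -375, -1875]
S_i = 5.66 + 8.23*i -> [5.66, 13.89, 22.12, 30.35, 38.58]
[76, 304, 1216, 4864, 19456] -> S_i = 76*4^i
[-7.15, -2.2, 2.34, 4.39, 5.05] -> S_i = Random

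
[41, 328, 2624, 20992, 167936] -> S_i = 41*8^i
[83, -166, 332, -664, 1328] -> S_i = 83*-2^i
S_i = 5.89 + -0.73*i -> [5.89, 5.16, 4.43, 3.7, 2.97]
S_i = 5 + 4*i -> [5, 9, 13, 17, 21]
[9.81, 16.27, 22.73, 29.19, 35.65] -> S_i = 9.81 + 6.46*i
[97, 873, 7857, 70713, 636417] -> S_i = 97*9^i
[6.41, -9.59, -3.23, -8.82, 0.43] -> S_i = Random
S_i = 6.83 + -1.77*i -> [6.83, 5.06, 3.29, 1.52, -0.25]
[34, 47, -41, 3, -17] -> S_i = Random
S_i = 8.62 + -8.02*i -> [8.62, 0.6, -7.42, -15.44, -23.46]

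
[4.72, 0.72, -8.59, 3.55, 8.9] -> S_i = Random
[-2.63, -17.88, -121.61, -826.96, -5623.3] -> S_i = -2.63*6.80^i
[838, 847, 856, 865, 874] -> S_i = 838 + 9*i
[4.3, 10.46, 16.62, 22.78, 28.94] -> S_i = 4.30 + 6.16*i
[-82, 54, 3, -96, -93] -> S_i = Random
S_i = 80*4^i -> [80, 320, 1280, 5120, 20480]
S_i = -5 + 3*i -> [-5, -2, 1, 4, 7]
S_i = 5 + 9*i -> [5, 14, 23, 32, 41]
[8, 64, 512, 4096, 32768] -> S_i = 8*8^i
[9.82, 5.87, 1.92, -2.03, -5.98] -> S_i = 9.82 + -3.95*i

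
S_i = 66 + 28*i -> [66, 94, 122, 150, 178]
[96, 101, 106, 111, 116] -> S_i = 96 + 5*i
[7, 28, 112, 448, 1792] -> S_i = 7*4^i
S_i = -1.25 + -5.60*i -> [-1.25, -6.85, -12.45, -18.05, -23.65]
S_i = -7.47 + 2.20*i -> [-7.47, -5.27, -3.07, -0.87, 1.33]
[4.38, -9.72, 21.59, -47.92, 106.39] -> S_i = 4.38*(-2.22)^i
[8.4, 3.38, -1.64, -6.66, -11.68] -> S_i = 8.40 + -5.02*i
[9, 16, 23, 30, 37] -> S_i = 9 + 7*i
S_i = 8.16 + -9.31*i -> [8.16, -1.15, -10.46, -19.77, -29.08]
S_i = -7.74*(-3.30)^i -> [-7.74, 25.54, -84.29, 278.15, -917.9]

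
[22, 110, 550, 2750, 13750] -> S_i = 22*5^i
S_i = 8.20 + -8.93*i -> [8.2, -0.73, -9.66, -18.59, -27.52]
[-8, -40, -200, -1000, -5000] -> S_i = -8*5^i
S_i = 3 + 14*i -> [3, 17, 31, 45, 59]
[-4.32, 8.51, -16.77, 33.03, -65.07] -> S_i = -4.32*(-1.97)^i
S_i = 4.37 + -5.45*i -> [4.37, -1.08, -6.53, -11.98, -17.43]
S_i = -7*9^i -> [-7, -63, -567, -5103, -45927]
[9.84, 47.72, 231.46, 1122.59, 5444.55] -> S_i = 9.84*4.85^i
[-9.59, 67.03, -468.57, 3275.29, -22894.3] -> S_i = -9.59*(-6.99)^i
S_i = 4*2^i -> [4, 8, 16, 32, 64]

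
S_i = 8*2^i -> [8, 16, 32, 64, 128]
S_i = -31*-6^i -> [-31, 186, -1116, 6696, -40176]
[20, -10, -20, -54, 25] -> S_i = Random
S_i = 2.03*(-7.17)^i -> [2.03, -14.56, 104.36, -748.26, 5365.04]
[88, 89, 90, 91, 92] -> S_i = 88 + 1*i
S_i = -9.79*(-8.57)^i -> [-9.79, 83.9, -719.03, 6162.05, -52808.76]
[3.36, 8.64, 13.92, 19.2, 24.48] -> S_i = 3.36 + 5.28*i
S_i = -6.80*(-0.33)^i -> [-6.8, 2.24, -0.74, 0.24, -0.08]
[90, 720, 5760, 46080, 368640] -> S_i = 90*8^i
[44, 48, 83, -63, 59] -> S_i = Random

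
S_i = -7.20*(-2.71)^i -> [-7.2, 19.51, -52.88, 143.3, -388.34]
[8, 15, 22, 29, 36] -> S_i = 8 + 7*i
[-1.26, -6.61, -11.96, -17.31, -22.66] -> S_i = -1.26 + -5.35*i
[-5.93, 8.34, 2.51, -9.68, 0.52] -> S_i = Random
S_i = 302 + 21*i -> [302, 323, 344, 365, 386]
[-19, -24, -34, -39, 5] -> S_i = Random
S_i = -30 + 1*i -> [-30, -29, -28, -27, -26]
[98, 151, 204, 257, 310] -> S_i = 98 + 53*i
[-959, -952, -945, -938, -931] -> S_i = -959 + 7*i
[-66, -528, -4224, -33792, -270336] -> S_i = -66*8^i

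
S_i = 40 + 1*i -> [40, 41, 42, 43, 44]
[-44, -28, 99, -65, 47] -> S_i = Random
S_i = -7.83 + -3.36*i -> [-7.83, -11.19, -14.55, -17.91, -21.27]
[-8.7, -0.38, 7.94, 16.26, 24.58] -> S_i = -8.70 + 8.32*i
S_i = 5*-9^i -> [5, -45, 405, -3645, 32805]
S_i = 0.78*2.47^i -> [0.78, 1.93, 4.76, 11.75, 29.03]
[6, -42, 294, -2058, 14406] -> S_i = 6*-7^i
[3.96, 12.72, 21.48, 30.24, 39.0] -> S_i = 3.96 + 8.76*i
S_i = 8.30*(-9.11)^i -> [8.3, -75.61, 688.83, -6275.28, 57167.82]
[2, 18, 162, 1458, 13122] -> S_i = 2*9^i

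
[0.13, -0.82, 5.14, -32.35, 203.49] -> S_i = 0.13*(-6.29)^i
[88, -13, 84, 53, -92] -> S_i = Random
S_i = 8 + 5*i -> [8, 13, 18, 23, 28]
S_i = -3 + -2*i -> [-3, -5, -7, -9, -11]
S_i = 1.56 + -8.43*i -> [1.56, -6.87, -15.3, -23.73, -32.16]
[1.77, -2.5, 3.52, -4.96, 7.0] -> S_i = 1.77*(-1.41)^i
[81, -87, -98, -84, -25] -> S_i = Random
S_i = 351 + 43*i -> [351, 394, 437, 480, 523]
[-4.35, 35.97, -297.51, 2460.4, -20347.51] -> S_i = -4.35*(-8.27)^i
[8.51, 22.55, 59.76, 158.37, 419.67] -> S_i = 8.51*2.65^i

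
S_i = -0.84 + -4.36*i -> [-0.84, -5.2, -9.56, -13.92, -18.28]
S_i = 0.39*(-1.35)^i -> [0.39, -0.53, 0.71, -0.96, 1.3]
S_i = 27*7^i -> [27, 189, 1323, 9261, 64827]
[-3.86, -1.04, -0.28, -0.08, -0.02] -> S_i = -3.86*0.27^i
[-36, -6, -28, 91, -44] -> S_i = Random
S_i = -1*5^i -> [-1, -5, -25, -125, -625]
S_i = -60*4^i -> [-60, -240, -960, -3840, -15360]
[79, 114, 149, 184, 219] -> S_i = 79 + 35*i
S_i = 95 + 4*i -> [95, 99, 103, 107, 111]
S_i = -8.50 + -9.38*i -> [-8.5, -17.88, -27.26, -36.64, -46.02]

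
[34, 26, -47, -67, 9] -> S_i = Random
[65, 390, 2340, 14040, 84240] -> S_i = 65*6^i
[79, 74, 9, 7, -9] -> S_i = Random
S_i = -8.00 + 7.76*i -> [-8.0, -0.24, 7.52, 15.28, 23.04]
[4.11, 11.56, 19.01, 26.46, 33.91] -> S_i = 4.11 + 7.45*i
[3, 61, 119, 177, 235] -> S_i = 3 + 58*i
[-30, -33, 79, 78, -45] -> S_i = Random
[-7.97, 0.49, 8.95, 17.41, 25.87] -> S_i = -7.97 + 8.46*i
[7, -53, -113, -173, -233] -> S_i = 7 + -60*i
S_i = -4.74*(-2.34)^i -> [-4.74, 11.09, -25.95, 60.73, -142.12]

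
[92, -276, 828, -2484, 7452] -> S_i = 92*-3^i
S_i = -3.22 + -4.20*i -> [-3.22, -7.42, -11.62, -15.82, -20.02]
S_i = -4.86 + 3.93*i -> [-4.86, -0.93, 3.0, 6.93, 10.86]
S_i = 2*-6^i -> [2, -12, 72, -432, 2592]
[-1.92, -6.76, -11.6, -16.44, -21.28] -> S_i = -1.92 + -4.84*i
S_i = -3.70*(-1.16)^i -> [-3.7, 4.29, -4.98, 5.78, -6.7]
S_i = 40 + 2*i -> [40, 42, 44, 46, 48]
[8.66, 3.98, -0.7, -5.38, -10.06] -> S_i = 8.66 + -4.68*i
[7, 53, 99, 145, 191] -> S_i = 7 + 46*i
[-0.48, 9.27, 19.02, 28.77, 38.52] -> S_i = -0.48 + 9.75*i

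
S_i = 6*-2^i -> [6, -12, 24, -48, 96]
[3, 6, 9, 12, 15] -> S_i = 3 + 3*i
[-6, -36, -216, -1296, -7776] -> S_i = -6*6^i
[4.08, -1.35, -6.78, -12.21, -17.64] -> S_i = 4.08 + -5.43*i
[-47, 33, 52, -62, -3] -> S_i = Random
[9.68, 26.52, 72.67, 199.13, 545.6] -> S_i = 9.68*2.74^i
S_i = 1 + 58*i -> [1, 59, 117, 175, 233]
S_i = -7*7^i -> [-7, -49, -343, -2401, -16807]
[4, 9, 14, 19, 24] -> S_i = 4 + 5*i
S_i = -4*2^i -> [-4, -8, -16, -32, -64]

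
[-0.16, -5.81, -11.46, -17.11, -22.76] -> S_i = -0.16 + -5.65*i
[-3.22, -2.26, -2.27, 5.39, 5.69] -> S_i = Random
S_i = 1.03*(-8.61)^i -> [1.03, -8.87, 76.36, -657.43, 5660.44]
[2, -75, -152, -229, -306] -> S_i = 2 + -77*i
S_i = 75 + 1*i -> [75, 76, 77, 78, 79]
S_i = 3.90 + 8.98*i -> [3.9, 12.88, 21.86, 30.84, 39.82]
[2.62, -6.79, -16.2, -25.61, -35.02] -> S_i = 2.62 + -9.41*i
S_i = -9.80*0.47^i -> [-9.8, -4.61, -2.16, -1.02, -0.48]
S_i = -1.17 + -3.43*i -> [-1.17, -4.6, -8.03, -11.46, -14.89]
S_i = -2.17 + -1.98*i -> [-2.17, -4.15, -6.13, -8.11, -10.09]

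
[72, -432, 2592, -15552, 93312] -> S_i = 72*-6^i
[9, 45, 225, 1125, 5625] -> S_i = 9*5^i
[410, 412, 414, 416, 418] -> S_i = 410 + 2*i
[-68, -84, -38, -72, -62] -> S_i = Random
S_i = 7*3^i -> [7, 21, 63, 189, 567]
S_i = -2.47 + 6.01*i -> [-2.47, 3.54, 9.55, 15.56, 21.57]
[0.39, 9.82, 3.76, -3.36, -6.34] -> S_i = Random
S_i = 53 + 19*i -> [53, 72, 91, 110, 129]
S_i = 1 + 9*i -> [1, 10, 19, 28, 37]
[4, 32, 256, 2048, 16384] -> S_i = 4*8^i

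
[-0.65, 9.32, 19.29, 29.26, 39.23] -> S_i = -0.65 + 9.97*i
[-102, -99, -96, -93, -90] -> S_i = -102 + 3*i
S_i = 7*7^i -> [7, 49, 343, 2401, 16807]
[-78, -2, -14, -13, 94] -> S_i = Random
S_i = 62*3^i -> [62, 186, 558, 1674, 5022]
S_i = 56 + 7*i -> [56, 63, 70, 77, 84]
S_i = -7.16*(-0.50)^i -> [-7.16, 3.58, -1.79, 0.9, -0.45]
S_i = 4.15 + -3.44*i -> [4.15, 0.71, -2.73, -6.17, -9.61]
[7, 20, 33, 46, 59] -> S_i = 7 + 13*i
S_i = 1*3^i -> [1, 3, 9, 27, 81]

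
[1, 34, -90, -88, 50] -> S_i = Random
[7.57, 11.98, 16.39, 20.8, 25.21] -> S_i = 7.57 + 4.41*i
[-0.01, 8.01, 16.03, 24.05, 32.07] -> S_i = -0.01 + 8.02*i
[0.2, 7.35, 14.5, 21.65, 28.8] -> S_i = 0.20 + 7.15*i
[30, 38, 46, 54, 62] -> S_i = 30 + 8*i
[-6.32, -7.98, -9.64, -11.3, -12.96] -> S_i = -6.32 + -1.66*i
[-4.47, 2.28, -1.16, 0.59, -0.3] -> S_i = -4.47*(-0.51)^i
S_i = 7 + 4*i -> [7, 11, 15, 19, 23]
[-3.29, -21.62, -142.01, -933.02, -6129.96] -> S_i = -3.29*6.57^i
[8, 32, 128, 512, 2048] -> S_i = 8*4^i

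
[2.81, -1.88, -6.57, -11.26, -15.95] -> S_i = 2.81 + -4.69*i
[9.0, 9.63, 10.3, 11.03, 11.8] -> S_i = 9.00*1.07^i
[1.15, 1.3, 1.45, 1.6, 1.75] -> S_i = 1.15 + 0.15*i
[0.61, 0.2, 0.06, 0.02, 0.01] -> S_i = 0.61*0.32^i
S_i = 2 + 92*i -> [2, 94, 186, 278, 370]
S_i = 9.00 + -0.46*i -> [9.0, 8.54, 8.08, 7.62, 7.16]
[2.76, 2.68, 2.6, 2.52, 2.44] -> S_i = 2.76 + -0.08*i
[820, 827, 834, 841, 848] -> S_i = 820 + 7*i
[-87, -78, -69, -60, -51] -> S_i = -87 + 9*i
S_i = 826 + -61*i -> [826, 765, 704, 643, 582]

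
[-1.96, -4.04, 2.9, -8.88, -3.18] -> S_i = Random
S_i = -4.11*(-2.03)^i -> [-4.11, 8.34, -16.94, 34.38, -69.8]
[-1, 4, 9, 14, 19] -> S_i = -1 + 5*i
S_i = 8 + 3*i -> [8, 11, 14, 17, 20]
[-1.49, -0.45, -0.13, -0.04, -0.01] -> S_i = -1.49*0.30^i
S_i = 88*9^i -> [88, 792, 7128, 64152, 577368]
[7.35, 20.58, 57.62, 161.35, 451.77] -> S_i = 7.35*2.80^i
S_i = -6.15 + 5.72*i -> [-6.15, -0.43, 5.29, 11.01, 16.73]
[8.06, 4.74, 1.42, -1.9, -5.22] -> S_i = 8.06 + -3.32*i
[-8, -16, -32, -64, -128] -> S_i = -8*2^i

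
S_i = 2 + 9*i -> [2, 11, 20, 29, 38]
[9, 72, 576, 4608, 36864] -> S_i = 9*8^i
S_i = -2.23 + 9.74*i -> [-2.23, 7.51, 17.25, 26.99, 36.73]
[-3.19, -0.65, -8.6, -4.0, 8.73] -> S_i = Random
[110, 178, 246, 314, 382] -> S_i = 110 + 68*i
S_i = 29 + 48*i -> [29, 77, 125, 173, 221]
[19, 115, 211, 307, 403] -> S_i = 19 + 96*i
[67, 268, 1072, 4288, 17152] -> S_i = 67*4^i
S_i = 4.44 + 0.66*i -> [4.44, 5.1, 5.76, 6.42, 7.08]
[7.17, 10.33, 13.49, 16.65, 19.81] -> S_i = 7.17 + 3.16*i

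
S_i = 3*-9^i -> [3, -27, 243, -2187, 19683]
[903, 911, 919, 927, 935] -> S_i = 903 + 8*i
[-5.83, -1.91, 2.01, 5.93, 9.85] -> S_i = -5.83 + 3.92*i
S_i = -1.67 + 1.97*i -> [-1.67, 0.3, 2.27, 4.24, 6.21]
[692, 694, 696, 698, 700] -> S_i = 692 + 2*i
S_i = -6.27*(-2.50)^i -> [-6.27, 15.68, -39.19, 97.97, -244.92]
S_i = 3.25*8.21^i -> [3.25, 26.68, 219.06, 1798.51, 14765.77]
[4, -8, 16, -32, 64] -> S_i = 4*-2^i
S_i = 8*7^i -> [8, 56, 392, 2744, 19208]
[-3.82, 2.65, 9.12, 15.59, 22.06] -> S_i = -3.82 + 6.47*i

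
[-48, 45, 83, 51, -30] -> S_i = Random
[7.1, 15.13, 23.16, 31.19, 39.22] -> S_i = 7.10 + 8.03*i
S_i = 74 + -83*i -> [74, -9, -92, -175, -258]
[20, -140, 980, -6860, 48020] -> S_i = 20*-7^i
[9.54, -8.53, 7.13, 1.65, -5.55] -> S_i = Random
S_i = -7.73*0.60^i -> [-7.73, -4.64, -2.78, -1.67, -1.0]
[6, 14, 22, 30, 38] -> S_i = 6 + 8*i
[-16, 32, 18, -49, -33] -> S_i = Random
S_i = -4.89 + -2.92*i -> [-4.89, -7.81, -10.73, -13.65, -16.57]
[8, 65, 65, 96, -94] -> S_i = Random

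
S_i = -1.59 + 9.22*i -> [-1.59, 7.63, 16.85, 26.07, 35.29]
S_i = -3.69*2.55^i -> [-3.69, -9.41, -23.99, -61.19, -156.02]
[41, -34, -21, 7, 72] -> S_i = Random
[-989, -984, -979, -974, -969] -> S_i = -989 + 5*i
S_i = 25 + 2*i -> [25, 27, 29, 31, 33]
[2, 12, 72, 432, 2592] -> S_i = 2*6^i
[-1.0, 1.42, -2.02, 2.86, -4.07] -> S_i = -1.00*(-1.42)^i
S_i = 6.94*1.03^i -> [6.94, 7.15, 7.36, 7.58, 7.81]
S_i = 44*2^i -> [44, 88, 176, 352, 704]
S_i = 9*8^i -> [9, 72, 576, 4608, 36864]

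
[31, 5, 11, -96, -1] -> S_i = Random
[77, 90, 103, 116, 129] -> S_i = 77 + 13*i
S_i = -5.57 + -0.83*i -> [-5.57, -6.4, -7.23, -8.06, -8.89]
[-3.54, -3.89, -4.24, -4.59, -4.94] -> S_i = -3.54 + -0.35*i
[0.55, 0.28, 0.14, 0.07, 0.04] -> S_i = 0.55*0.51^i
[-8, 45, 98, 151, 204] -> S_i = -8 + 53*i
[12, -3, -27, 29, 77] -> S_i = Random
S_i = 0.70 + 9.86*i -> [0.7, 10.56, 20.42, 30.28, 40.14]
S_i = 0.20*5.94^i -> [0.2, 1.19, 7.06, 41.92, 248.99]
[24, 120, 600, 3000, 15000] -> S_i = 24*5^i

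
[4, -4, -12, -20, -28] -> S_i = 4 + -8*i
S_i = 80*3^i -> [80, 240, 720, 2160, 6480]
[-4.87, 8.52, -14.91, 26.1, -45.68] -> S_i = -4.87*(-1.75)^i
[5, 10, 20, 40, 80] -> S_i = 5*2^i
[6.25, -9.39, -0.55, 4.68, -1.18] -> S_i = Random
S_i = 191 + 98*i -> [191, 289, 387, 485, 583]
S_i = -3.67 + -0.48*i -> [-3.67, -4.15, -4.63, -5.11, -5.59]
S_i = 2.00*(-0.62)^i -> [2.0, -1.24, 0.77, -0.48, 0.3]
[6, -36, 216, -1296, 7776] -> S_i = 6*-6^i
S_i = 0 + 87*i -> [0, 87, 174, 261, 348]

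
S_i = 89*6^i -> [89, 534, 3204, 19224, 115344]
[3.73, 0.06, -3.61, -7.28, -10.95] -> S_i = 3.73 + -3.67*i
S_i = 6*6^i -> [6, 36, 216, 1296, 7776]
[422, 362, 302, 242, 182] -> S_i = 422 + -60*i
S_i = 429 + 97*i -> [429, 526, 623, 720, 817]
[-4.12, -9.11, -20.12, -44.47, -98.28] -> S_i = -4.12*2.21^i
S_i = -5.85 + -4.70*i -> [-5.85, -10.55, -15.25, -19.95, -24.65]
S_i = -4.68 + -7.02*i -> [-4.68, -11.7, -18.72, -25.74, -32.76]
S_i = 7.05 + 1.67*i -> [7.05, 8.72, 10.39, 12.06, 13.73]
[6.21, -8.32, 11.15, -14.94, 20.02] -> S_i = 6.21*(-1.34)^i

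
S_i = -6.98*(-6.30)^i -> [-6.98, 43.97, -277.04, 1745.33, -10995.57]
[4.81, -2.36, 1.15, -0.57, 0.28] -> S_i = 4.81*(-0.49)^i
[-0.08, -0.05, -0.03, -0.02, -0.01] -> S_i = -0.08*0.60^i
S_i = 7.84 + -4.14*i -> [7.84, 3.7, -0.44, -4.58, -8.72]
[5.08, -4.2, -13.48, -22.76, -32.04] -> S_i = 5.08 + -9.28*i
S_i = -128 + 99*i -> [-128, -29, 70, 169, 268]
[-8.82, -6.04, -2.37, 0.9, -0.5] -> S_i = Random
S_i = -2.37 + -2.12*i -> [-2.37, -4.49, -6.61, -8.73, -10.85]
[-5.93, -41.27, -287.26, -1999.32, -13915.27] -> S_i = -5.93*6.96^i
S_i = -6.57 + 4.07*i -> [-6.57, -2.5, 1.57, 5.64, 9.71]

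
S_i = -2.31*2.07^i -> [-2.31, -4.78, -9.9, -20.49, -42.41]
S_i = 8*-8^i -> [8, -64, 512, -4096, 32768]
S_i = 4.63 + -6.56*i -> [4.63, -1.93, -8.49, -15.05, -21.61]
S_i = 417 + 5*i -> [417, 422, 427, 432, 437]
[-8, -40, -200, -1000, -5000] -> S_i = -8*5^i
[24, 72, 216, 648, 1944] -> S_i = 24*3^i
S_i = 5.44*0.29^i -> [5.44, 1.58, 0.46, 0.13, 0.04]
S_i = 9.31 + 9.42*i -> [9.31, 18.73, 28.15, 37.57, 46.99]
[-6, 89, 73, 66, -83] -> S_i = Random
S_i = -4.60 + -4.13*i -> [-4.6, -8.73, -12.86, -16.99, -21.12]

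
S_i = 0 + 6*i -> [0, 6, 12, 18, 24]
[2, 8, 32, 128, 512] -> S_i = 2*4^i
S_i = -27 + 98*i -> [-27, 71, 169, 267, 365]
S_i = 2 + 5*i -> [2, 7, 12, 17, 22]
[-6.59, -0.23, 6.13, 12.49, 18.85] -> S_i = -6.59 + 6.36*i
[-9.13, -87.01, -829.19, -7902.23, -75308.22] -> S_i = -9.13*9.53^i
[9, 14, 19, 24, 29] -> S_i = 9 + 5*i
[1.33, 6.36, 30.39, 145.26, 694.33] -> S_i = 1.33*4.78^i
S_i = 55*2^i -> [55, 110, 220, 440, 880]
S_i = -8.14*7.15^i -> [-8.14, -58.2, -416.14, -2975.38, -21273.97]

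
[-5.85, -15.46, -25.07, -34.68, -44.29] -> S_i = -5.85 + -9.61*i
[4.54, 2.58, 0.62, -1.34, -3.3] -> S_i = 4.54 + -1.96*i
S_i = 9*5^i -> [9, 45, 225, 1125, 5625]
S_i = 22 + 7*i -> [22, 29, 36, 43, 50]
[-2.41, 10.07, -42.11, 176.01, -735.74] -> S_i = -2.41*(-4.18)^i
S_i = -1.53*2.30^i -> [-1.53, -3.52, -8.09, -18.62, -42.82]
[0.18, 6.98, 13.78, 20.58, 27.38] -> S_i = 0.18 + 6.80*i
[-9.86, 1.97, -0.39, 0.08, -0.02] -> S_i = -9.86*(-0.20)^i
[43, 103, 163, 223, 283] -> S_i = 43 + 60*i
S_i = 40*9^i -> [40, 360, 3240, 29160, 262440]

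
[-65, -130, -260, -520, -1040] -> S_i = -65*2^i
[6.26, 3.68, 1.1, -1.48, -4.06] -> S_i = 6.26 + -2.58*i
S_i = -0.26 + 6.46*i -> [-0.26, 6.2, 12.66, 19.12, 25.58]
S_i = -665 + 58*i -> [-665, -607, -549, -491, -433]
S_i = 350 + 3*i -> [350, 353, 356, 359, 362]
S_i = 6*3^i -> [6, 18, 54, 162, 486]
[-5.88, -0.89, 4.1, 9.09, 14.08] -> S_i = -5.88 + 4.99*i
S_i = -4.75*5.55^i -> [-4.75, -26.36, -146.31, -812.03, -4506.77]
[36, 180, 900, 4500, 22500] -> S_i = 36*5^i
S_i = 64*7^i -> [64, 448, 3136, 21952, 153664]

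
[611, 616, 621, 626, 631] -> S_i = 611 + 5*i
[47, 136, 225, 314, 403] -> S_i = 47 + 89*i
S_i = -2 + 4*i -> [-2, 2, 6, 10, 14]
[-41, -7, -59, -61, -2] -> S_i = Random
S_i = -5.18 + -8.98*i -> [-5.18, -14.16, -23.14, -32.12, -41.1]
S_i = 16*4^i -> [16, 64, 256, 1024, 4096]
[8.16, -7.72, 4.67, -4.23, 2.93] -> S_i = Random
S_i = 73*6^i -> [73, 438, 2628, 15768, 94608]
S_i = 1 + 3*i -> [1, 4, 7, 10, 13]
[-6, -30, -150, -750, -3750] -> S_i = -6*5^i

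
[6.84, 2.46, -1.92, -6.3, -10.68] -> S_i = 6.84 + -4.38*i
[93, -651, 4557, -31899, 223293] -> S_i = 93*-7^i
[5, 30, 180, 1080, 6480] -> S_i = 5*6^i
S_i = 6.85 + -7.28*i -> [6.85, -0.43, -7.71, -14.99, -22.27]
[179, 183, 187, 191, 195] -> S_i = 179 + 4*i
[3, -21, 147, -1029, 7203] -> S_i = 3*-7^i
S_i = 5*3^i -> [5, 15, 45, 135, 405]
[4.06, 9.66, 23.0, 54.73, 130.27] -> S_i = 4.06*2.38^i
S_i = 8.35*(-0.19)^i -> [8.35, -1.59, 0.3, -0.06, 0.01]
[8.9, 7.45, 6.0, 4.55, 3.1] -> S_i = 8.90 + -1.45*i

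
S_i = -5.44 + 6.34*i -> [-5.44, 0.9, 7.24, 13.58, 19.92]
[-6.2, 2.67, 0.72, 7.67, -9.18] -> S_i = Random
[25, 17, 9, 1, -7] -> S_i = 25 + -8*i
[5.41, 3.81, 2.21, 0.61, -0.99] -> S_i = 5.41 + -1.60*i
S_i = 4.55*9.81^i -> [4.55, 44.64, 437.87, 4295.55, 42139.31]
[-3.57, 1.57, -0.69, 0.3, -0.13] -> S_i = -3.57*(-0.44)^i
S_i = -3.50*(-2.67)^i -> [-3.5, 9.34, -24.95, 66.62, -177.87]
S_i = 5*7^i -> [5, 35, 245, 1715, 12005]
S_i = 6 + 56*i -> [6, 62, 118, 174, 230]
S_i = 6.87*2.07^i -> [6.87, 14.22, 29.44, 60.94, 126.14]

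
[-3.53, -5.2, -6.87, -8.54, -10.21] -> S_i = -3.53 + -1.67*i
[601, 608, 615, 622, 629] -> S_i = 601 + 7*i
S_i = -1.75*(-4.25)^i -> [-1.75, 7.44, -31.61, 134.34, -570.94]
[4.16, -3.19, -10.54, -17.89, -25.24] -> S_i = 4.16 + -7.35*i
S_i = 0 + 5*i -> [0, 5, 10, 15, 20]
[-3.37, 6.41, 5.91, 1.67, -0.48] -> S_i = Random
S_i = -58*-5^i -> [-58, 290, -1450, 7250, -36250]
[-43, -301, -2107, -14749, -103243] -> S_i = -43*7^i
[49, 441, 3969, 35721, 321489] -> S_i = 49*9^i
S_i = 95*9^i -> [95, 855, 7695, 69255, 623295]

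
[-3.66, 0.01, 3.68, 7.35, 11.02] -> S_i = -3.66 + 3.67*i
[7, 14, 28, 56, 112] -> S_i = 7*2^i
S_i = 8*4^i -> [8, 32, 128, 512, 2048]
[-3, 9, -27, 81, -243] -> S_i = -3*-3^i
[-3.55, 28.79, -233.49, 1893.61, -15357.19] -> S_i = -3.55*(-8.11)^i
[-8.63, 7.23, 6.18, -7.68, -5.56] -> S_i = Random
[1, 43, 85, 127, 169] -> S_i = 1 + 42*i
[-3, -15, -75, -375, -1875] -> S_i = -3*5^i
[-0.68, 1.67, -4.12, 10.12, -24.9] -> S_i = -0.68*(-2.46)^i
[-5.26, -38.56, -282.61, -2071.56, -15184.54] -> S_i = -5.26*7.33^i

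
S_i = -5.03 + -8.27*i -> [-5.03, -13.3, -21.57, -29.84, -38.11]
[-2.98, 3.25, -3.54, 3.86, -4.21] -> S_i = -2.98*(-1.09)^i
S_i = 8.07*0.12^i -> [8.07, 0.97, 0.12, 0.01, 0.0]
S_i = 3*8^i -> [3, 24, 192, 1536, 12288]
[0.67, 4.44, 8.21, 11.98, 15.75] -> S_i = 0.67 + 3.77*i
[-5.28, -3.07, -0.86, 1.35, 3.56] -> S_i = -5.28 + 2.21*i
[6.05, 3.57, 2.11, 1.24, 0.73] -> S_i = 6.05*0.59^i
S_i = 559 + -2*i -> [559, 557, 555, 553, 551]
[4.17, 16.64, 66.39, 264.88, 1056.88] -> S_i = 4.17*3.99^i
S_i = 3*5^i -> [3, 15, 75, 375, 1875]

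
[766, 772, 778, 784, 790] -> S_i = 766 + 6*i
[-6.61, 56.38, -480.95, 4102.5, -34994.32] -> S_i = -6.61*(-8.53)^i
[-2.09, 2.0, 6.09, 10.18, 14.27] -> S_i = -2.09 + 4.09*i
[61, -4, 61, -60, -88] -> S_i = Random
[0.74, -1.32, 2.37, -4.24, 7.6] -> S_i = 0.74*(-1.79)^i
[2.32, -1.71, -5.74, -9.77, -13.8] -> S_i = 2.32 + -4.03*i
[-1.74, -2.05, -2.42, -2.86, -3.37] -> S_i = -1.74*1.18^i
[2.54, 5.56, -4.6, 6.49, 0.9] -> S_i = Random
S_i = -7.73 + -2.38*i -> [-7.73, -10.11, -12.49, -14.87, -17.25]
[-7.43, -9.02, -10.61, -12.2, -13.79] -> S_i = -7.43 + -1.59*i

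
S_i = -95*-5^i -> [-95, 475, -2375, 11875, -59375]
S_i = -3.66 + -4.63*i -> [-3.66, -8.29, -12.92, -17.55, -22.18]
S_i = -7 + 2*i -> [-7, -5, -3, -1, 1]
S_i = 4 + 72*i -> [4, 76, 148, 220, 292]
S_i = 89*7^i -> [89, 623, 4361, 30527, 213689]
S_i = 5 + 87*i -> [5, 92, 179, 266, 353]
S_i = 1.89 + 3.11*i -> [1.89, 5.0, 8.11, 11.22, 14.33]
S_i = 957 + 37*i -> [957, 994, 1031, 1068, 1105]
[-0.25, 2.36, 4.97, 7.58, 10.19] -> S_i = -0.25 + 2.61*i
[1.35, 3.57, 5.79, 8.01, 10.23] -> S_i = 1.35 + 2.22*i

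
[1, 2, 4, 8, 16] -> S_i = 1*2^i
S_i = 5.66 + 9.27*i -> [5.66, 14.93, 24.2, 33.47, 42.74]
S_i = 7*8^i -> [7, 56, 448, 3584, 28672]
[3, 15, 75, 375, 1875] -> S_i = 3*5^i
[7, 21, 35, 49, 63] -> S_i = 7 + 14*i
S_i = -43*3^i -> [-43, -129, -387, -1161, -3483]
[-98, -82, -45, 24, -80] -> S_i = Random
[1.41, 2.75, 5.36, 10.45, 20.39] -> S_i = 1.41*1.95^i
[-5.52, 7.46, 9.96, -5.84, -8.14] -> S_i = Random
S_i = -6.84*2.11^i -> [-6.84, -14.43, -30.45, -64.25, -135.58]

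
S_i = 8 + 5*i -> [8, 13, 18, 23, 28]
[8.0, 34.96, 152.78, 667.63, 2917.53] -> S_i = 8.00*4.37^i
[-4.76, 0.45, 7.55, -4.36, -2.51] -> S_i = Random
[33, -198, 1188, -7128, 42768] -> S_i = 33*-6^i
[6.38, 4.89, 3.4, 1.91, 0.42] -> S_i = 6.38 + -1.49*i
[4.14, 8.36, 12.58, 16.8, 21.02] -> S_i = 4.14 + 4.22*i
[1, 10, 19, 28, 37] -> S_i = 1 + 9*i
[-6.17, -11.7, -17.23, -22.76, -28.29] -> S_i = -6.17 + -5.53*i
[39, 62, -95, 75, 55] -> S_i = Random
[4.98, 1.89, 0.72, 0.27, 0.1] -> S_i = 4.98*0.38^i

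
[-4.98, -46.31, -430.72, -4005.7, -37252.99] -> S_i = -4.98*9.30^i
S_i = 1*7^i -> [1, 7, 49, 343, 2401]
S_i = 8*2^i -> [8, 16, 32, 64, 128]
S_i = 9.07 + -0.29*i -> [9.07, 8.78, 8.49, 8.2, 7.91]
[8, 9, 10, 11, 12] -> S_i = 8 + 1*i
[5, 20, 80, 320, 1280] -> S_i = 5*4^i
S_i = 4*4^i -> [4, 16, 64, 256, 1024]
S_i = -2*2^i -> [-2, -4, -8, -16, -32]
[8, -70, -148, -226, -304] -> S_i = 8 + -78*i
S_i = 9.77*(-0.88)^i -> [9.77, -8.6, 7.57, -6.66, 5.86]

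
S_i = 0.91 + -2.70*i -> [0.91, -1.79, -4.49, -7.19, -9.89]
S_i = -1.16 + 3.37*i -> [-1.16, 2.21, 5.58, 8.95, 12.32]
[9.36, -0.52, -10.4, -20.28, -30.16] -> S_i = 9.36 + -9.88*i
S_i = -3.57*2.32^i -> [-3.57, -8.28, -19.22, -44.58, -103.42]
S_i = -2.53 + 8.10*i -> [-2.53, 5.57, 13.67, 21.77, 29.87]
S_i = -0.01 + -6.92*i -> [-0.01, -6.93, -13.85, -20.77, -27.69]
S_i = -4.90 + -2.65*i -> [-4.9, -7.55, -10.2, -12.85, -15.5]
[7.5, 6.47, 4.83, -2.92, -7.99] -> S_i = Random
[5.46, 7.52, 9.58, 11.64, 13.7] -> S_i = 5.46 + 2.06*i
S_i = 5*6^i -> [5, 30, 180, 1080, 6480]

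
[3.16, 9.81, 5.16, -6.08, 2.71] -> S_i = Random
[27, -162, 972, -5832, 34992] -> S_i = 27*-6^i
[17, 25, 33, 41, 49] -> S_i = 17 + 8*i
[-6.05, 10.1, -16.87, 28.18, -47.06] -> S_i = -6.05*(-1.67)^i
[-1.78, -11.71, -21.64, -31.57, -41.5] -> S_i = -1.78 + -9.93*i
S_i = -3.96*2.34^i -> [-3.96, -9.27, -21.68, -50.74, -118.73]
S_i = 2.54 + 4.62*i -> [2.54, 7.16, 11.78, 16.4, 21.02]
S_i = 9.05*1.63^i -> [9.05, 14.75, 24.04, 39.19, 63.89]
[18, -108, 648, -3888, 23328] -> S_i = 18*-6^i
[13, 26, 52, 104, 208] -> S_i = 13*2^i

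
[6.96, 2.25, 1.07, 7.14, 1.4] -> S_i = Random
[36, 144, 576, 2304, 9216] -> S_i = 36*4^i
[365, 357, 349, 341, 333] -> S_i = 365 + -8*i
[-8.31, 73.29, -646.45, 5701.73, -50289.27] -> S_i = -8.31*(-8.82)^i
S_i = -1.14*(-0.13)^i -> [-1.14, 0.15, -0.02, 0.0, -0.0]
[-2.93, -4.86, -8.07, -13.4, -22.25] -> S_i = -2.93*1.66^i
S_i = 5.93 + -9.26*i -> [5.93, -3.33, -12.59, -21.85, -31.11]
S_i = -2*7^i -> [-2, -14, -98, -686, -4802]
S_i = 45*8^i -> [45, 360, 2880, 23040, 184320]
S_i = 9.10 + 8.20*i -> [9.1, 17.3, 25.5, 33.7, 41.9]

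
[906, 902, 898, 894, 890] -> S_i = 906 + -4*i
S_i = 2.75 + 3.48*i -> [2.75, 6.23, 9.71, 13.19, 16.67]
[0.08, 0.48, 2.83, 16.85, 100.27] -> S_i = 0.08*5.95^i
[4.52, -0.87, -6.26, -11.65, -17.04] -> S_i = 4.52 + -5.39*i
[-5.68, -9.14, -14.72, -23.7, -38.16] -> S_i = -5.68*1.61^i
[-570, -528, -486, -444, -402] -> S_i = -570 + 42*i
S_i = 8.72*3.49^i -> [8.72, 30.43, 106.21, 370.67, 1293.65]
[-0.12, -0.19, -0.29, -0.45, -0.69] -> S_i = -0.12*1.55^i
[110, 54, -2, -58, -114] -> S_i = 110 + -56*i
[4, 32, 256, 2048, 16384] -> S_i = 4*8^i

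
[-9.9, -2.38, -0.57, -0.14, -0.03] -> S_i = -9.90*0.24^i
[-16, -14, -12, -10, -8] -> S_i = -16 + 2*i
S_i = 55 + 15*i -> [55, 70, 85, 100, 115]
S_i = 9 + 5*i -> [9, 14, 19, 24, 29]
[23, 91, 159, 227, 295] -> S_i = 23 + 68*i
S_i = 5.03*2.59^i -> [5.03, 13.03, 33.74, 87.39, 226.34]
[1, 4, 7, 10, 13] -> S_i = 1 + 3*i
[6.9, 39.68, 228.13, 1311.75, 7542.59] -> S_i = 6.90*5.75^i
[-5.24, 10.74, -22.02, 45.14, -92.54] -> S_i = -5.24*(-2.05)^i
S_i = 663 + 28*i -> [663, 691, 719, 747, 775]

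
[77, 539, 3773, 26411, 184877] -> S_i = 77*7^i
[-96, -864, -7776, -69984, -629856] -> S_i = -96*9^i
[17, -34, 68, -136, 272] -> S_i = 17*-2^i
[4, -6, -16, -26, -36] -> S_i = 4 + -10*i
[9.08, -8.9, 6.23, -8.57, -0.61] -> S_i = Random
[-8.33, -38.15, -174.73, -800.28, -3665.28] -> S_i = -8.33*4.58^i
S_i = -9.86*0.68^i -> [-9.86, -6.7, -4.56, -3.1, -2.11]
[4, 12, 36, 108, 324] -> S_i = 4*3^i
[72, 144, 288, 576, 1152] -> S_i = 72*2^i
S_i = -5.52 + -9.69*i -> [-5.52, -15.21, -24.9, -34.59, -44.28]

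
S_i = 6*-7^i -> [6, -42, 294, -2058, 14406]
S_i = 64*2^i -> [64, 128, 256, 512, 1024]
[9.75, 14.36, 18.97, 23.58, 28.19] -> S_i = 9.75 + 4.61*i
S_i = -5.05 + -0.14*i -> [-5.05, -5.19, -5.33, -5.47, -5.61]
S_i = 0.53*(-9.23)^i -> [0.53, -4.89, 45.15, -416.76, 3846.65]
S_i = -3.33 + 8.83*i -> [-3.33, 5.5, 14.33, 23.16, 31.99]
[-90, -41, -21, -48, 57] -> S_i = Random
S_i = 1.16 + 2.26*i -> [1.16, 3.42, 5.68, 7.94, 10.2]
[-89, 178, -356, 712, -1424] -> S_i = -89*-2^i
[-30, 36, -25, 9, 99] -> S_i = Random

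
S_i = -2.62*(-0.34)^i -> [-2.62, 0.89, -0.3, 0.1, -0.04]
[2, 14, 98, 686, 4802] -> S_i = 2*7^i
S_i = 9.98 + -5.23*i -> [9.98, 4.75, -0.48, -5.71, -10.94]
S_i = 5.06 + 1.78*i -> [5.06, 6.84, 8.62, 10.4, 12.18]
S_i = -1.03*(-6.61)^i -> [-1.03, 6.81, -45.0, 297.47, -1966.27]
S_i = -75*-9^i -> [-75, 675, -6075, 54675, -492075]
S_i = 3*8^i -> [3, 24, 192, 1536, 12288]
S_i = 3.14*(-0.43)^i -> [3.14, -1.35, 0.58, -0.25, 0.11]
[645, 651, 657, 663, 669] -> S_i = 645 + 6*i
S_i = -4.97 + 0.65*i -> [-4.97, -4.32, -3.67, -3.02, -2.37]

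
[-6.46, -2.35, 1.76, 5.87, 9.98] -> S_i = -6.46 + 4.11*i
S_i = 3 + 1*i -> [3, 4, 5, 6, 7]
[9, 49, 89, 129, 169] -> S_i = 9 + 40*i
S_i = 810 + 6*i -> [810, 816, 822, 828, 834]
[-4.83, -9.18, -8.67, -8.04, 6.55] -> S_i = Random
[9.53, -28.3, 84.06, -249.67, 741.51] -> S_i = 9.53*(-2.97)^i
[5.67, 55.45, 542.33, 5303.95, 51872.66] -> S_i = 5.67*9.78^i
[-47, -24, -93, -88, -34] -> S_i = Random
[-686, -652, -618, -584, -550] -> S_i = -686 + 34*i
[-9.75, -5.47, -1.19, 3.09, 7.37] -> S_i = -9.75 + 4.28*i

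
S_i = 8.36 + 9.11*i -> [8.36, 17.47, 26.58, 35.69, 44.8]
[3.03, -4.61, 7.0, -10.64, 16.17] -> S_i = 3.03*(-1.52)^i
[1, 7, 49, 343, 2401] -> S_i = 1*7^i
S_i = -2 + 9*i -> [-2, 7, 16, 25, 34]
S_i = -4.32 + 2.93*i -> [-4.32, -1.39, 1.54, 4.47, 7.4]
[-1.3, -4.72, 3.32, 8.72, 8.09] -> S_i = Random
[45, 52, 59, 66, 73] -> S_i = 45 + 7*i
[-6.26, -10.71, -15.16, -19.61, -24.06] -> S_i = -6.26 + -4.45*i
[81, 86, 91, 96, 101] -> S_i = 81 + 5*i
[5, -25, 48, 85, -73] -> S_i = Random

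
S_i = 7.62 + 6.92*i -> [7.62, 14.54, 21.46, 28.38, 35.3]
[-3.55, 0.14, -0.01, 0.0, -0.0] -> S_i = -3.55*(-0.04)^i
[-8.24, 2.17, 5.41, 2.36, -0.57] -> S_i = Random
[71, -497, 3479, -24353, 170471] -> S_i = 71*-7^i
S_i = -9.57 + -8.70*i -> [-9.57, -18.27, -26.97, -35.67, -44.37]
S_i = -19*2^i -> [-19, -38, -76, -152, -304]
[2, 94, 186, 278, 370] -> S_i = 2 + 92*i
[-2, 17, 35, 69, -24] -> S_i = Random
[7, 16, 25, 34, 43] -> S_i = 7 + 9*i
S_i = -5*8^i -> [-5, -40, -320, -2560, -20480]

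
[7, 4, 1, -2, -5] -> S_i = 7 + -3*i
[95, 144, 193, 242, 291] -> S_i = 95 + 49*i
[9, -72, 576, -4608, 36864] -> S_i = 9*-8^i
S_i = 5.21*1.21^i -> [5.21, 6.3, 7.63, 9.23, 11.17]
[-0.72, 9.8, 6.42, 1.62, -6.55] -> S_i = Random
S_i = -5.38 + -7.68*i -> [-5.38, -13.06, -20.74, -28.42, -36.1]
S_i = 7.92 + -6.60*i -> [7.92, 1.32, -5.28, -11.88, -18.48]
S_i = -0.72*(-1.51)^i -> [-0.72, 1.09, -1.64, 2.48, -3.74]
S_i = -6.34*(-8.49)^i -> [-6.34, 53.83, -456.99, 3879.83, -32939.73]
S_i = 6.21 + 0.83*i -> [6.21, 7.04, 7.87, 8.7, 9.53]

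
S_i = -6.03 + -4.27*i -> [-6.03, -10.3, -14.57, -18.84, -23.11]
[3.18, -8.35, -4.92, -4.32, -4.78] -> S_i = Random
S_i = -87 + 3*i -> [-87, -84, -81, -78, -75]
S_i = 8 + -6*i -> [8, 2, -4, -10, -16]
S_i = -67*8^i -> [-67, -536, -4288, -34304, -274432]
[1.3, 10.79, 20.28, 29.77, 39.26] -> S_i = 1.30 + 9.49*i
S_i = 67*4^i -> [67, 268, 1072, 4288, 17152]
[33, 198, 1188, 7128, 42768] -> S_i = 33*6^i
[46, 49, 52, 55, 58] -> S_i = 46 + 3*i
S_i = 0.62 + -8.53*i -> [0.62, -7.91, -16.44, -24.97, -33.5]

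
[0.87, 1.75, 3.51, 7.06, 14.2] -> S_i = 0.87*2.01^i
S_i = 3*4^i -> [3, 12, 48, 192, 768]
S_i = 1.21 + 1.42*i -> [1.21, 2.63, 4.05, 5.47, 6.89]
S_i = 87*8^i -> [87, 696, 5568, 44544, 356352]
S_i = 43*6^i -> [43, 258, 1548, 9288, 55728]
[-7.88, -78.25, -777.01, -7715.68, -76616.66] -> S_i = -7.88*9.93^i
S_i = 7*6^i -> [7, 42, 252, 1512, 9072]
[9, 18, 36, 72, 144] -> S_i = 9*2^i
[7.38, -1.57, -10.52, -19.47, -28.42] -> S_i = 7.38 + -8.95*i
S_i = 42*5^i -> [42, 210, 1050, 5250, 26250]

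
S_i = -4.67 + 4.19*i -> [-4.67, -0.48, 3.71, 7.9, 12.09]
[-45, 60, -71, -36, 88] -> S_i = Random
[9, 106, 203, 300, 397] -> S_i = 9 + 97*i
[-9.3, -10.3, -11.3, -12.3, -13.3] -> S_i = -9.30 + -1.00*i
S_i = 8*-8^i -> [8, -64, 512, -4096, 32768]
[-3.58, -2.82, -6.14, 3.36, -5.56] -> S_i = Random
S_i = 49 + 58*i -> [49, 107, 165, 223, 281]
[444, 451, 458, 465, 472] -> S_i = 444 + 7*i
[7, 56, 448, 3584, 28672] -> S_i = 7*8^i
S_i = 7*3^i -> [7, 21, 63, 189, 567]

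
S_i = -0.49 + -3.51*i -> [-0.49, -4.0, -7.51, -11.02, -14.53]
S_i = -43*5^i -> [-43, -215, -1075, -5375, -26875]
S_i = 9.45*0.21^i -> [9.45, 1.98, 0.42, 0.09, 0.02]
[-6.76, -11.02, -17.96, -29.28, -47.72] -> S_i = -6.76*1.63^i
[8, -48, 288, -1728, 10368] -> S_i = 8*-6^i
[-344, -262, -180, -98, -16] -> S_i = -344 + 82*i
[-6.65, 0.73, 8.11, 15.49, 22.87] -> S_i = -6.65 + 7.38*i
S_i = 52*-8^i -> [52, -416, 3328, -26624, 212992]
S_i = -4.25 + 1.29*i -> [-4.25, -2.96, -1.67, -0.38, 0.91]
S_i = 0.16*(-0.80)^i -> [0.16, -0.13, 0.1, -0.08, 0.07]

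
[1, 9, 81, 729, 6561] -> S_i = 1*9^i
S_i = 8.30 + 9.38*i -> [8.3, 17.68, 27.06, 36.44, 45.82]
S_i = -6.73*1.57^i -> [-6.73, -10.57, -16.59, -26.04, -40.89]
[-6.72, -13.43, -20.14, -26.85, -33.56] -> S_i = -6.72 + -6.71*i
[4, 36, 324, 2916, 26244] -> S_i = 4*9^i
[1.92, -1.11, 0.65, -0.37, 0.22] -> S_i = 1.92*(-0.58)^i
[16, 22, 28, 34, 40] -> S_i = 16 + 6*i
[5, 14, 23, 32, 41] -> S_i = 5 + 9*i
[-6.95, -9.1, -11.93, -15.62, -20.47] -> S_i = -6.95*1.31^i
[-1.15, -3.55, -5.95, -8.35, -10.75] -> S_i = -1.15 + -2.40*i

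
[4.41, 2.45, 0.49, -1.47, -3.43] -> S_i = 4.41 + -1.96*i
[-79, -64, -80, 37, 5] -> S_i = Random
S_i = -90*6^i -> [-90, -540, -3240, -19440, -116640]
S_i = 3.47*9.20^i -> [3.47, 31.92, 293.7, 2702.05, 24858.84]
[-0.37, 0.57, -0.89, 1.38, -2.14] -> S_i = -0.37*(-1.55)^i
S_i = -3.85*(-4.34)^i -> [-3.85, 16.71, -72.52, 314.72, -1365.9]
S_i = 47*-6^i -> [47, -282, 1692, -10152, 60912]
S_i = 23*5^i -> [23, 115, 575, 2875, 14375]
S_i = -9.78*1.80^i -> [-9.78, -17.6, -31.69, -57.04, -102.67]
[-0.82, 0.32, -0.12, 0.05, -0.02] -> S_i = -0.82*(-0.39)^i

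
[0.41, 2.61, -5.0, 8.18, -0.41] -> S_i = Random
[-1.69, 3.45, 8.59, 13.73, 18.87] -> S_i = -1.69 + 5.14*i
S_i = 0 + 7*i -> [0, 7, 14, 21, 28]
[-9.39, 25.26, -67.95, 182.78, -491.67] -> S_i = -9.39*(-2.69)^i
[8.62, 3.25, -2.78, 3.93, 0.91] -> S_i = Random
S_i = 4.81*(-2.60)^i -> [4.81, -12.51, 32.52, -84.54, 219.81]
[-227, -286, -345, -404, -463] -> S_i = -227 + -59*i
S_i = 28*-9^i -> [28, -252, 2268, -20412, 183708]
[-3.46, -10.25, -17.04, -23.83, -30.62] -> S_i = -3.46 + -6.79*i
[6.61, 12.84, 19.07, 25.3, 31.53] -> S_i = 6.61 + 6.23*i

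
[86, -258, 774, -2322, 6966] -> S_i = 86*-3^i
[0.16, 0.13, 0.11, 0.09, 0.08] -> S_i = 0.16*0.83^i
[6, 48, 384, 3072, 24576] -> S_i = 6*8^i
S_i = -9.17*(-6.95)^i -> [-9.17, 63.73, -442.93, 3078.39, -21394.82]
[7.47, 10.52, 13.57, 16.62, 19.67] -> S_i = 7.47 + 3.05*i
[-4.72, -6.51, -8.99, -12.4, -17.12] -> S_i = -4.72*1.38^i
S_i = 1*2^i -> [1, 2, 4, 8, 16]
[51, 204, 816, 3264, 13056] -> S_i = 51*4^i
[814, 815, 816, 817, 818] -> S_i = 814 + 1*i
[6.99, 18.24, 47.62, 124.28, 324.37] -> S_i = 6.99*2.61^i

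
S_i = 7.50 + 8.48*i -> [7.5, 15.98, 24.46, 32.94, 41.42]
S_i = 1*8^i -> [1, 8, 64, 512, 4096]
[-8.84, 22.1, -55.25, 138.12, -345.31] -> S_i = -8.84*(-2.50)^i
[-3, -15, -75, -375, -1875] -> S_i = -3*5^i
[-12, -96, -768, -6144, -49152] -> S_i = -12*8^i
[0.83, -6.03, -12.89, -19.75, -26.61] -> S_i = 0.83 + -6.86*i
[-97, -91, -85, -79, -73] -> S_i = -97 + 6*i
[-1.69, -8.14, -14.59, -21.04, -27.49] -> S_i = -1.69 + -6.45*i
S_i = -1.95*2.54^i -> [-1.95, -4.95, -12.58, -31.95, -81.17]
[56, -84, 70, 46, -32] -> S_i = Random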